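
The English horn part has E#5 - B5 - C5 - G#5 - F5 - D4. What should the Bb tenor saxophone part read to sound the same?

B#5 F#6 G5 D#6 C6 A4

First find concert pitch: the English horn sounds a perfect fifth below written, so E#5 B5 C5 G#5 F5 D4 sounds A#4 E5 F4 C#5 Bb4 G3.
Then write for Bb tenor saxophone: it sounds a major ninth below written, so the part must be a major ninth above concert.
A#4 → B#5
E5 → F#6
F4 → G5
C#5 → D#6
Bb4 → C6
G3 → A4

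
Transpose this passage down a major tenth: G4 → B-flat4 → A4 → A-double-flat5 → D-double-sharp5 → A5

Eb3 Gb3 F3 Fbb4 B#3 F4

G4 to Eb3
Bb4 to Gb3
A4 to F3
Abb5 to Fbb4
D##5 to B#3
A5 to F4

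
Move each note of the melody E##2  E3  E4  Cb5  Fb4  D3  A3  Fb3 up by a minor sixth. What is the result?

C##3 C4 C5 Abb5 Dbb5 Bb3 F4 Dbb4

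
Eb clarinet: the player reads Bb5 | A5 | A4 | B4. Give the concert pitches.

Db6 C6 C5 D5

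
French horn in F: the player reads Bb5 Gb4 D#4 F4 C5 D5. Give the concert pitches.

Eb5 Cb4 G#3 Bb3 F4 G4

The French horn in F sounds a perfect fifth below written, so transpose each written note down a perfect fifth.
Bb5 -> Eb5
Gb4 -> Cb4
D#4 -> G#3
F4 -> Bb3
C5 -> F4
D5 -> G4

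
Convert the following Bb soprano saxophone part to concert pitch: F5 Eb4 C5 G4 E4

Eb5 Db4 Bb4 F4 D4

Written C4 on the Bb soprano saxophone sounds as Bb3, a major second lower; apply that shift to every note.
F5 becomes Eb5
Eb4 becomes Db4
C5 becomes Bb4
G4 becomes F4
E4 becomes D4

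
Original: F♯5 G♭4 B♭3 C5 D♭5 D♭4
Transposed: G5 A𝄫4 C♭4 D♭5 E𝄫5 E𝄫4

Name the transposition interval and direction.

From F#5 to G5 is 2 letter names — a second of some quality.
F#5 to G5 is 1 semitone, which makes it a minor second; the second version is higher, so the direction is up.
Checking another pair — Db4 → Ebb4 — gives the same interval.

up a minor second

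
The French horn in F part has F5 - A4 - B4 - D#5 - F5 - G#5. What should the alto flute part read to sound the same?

Eb5 G4 A4 C#5 Eb5 F#5

First find concert pitch: the French horn in F sounds a perfect fifth below written, so F5 A4 B4 D#5 F5 G#5 sounds Bb4 D4 E4 G#4 Bb4 C#5.
Then write for alto flute: it sounds a perfect fourth below written, so the part must be a perfect fourth above concert.
Bb4 → Eb5
D4 → G4
E4 → A4
G#4 → C#5
Bb4 → Eb5
C#5 → F#5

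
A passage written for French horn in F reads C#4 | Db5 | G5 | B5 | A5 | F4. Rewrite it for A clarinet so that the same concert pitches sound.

A3 Bbb4 Eb5 G5 F5 Db4

First find concert pitch: the French horn in F sounds a perfect fifth below written, so C#4 Db5 G5 B5 A5 F4 sounds F#3 Gb4 C5 E5 D5 Bb3.
Then write for A clarinet: it sounds a minor third below written, so the part must be a minor third above concert.
F#3 → A3
Gb4 → Bbb4
C5 → Eb5
E5 → G5
D5 → F5
Bb3 → Db4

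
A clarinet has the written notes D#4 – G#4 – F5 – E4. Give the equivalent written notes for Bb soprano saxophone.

C##4 F##4 E5 D#4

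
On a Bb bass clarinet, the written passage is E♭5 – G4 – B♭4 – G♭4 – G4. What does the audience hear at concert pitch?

Db4 F3 Ab3 Fb3 F3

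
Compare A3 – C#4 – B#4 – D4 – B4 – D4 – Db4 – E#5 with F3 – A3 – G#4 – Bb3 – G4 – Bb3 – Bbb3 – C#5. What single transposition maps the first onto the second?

From A3 to F3 is 3 letter names — a third of some quality.
F3 to A3 is 4 semitones, which makes it a major third; the second version is lower, so the direction is down.
Checking another pair — E#5 → C#5 — gives the same interval.

down a major third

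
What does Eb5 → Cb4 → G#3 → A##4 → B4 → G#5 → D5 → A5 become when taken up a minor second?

Fb5 Dbb4 A3 B#4 C5 A5 Eb5 Bb5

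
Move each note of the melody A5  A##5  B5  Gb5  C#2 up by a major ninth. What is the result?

B6 B##6 C#7 Ab6 D#3

A major ninth up from A5 gives B6.
A##5: a ninth up reaches B, and 14 semitones makes it B##6.
B5: a ninth up reaches C, and 14 semitones makes it C#7.
Gb5: a ninth up reaches A, and 14 semitones makes it Ab6.
C#2 up a major ninth is D#3.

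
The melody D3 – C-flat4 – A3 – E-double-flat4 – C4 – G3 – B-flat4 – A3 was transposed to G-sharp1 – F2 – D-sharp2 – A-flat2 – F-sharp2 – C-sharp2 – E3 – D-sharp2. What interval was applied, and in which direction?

down a diminished twelfth

Take the first pair: D3 → G#1. D to G spans 12 letter names, so the interval is some kind of twelfth.
G#1 to D3 is 18 semitones, which makes it a diminished twelfth; the second version is lower, so the direction is down.
Checking another pair — A3 → D#2 — gives the same interval.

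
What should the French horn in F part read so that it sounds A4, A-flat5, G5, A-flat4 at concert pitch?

The French horn in F sounds a perfect fifth below written, so the written part must be a perfect fifth above concert — transpose each note up.
A4 gives E5
Ab5 gives Eb6
G5 gives D6
Ab4 gives Eb5

E5 Eb6 D6 Eb5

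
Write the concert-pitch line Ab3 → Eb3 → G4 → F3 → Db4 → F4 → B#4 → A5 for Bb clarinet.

The Bb clarinet sounds a major second below written, so the written part must be a major second above concert — transpose each note up.
Ab3 -> Bb3
Eb3 -> F3
G4 -> A4
F3 -> G3
Db4 -> Eb4
F4 -> G4
B#4 -> C##5
A5 -> B5

Bb3 F3 A4 G3 Eb4 G4 C##5 B5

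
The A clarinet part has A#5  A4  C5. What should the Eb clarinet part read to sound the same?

First find concert pitch: the A clarinet sounds a minor third below written, so A#5 A4 C5 sounds F##5 F#4 A4.
Then write for Eb clarinet: it sounds a minor third above written, so the part must be a minor third below concert.
F##5 → D##5
F#4 → D#4
A4 → F#4

D##5 D#4 F#4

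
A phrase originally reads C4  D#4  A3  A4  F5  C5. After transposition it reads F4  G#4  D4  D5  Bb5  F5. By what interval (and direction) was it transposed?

up a perfect fourth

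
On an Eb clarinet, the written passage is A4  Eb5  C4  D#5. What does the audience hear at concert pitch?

The Eb clarinet sounds a minor third above written, so transpose each written note up a minor third.
A4 becomes C5
Eb5 becomes Gb5
C4 becomes Eb4
D#5 becomes F#5

C5 Gb5 Eb4 F#5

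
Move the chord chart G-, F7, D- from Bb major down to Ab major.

Bb major down to Ab major is a major second; each chord root moves by that interval while the quality stays the same.
G-: root G down a major second → F, giving F-.
F7: root F down a major second → Eb, giving Eb7.
D-: root D down a major second → C, giving C-.

F- Eb7 C-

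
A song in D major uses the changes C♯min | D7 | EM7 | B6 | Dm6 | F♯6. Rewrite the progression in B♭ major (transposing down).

D major down to B♭ major is a major third; each chord root moves by that interval while the quality stays the same.
C♯min: root C♯ down a major third → A, giving Amin.
D7: root D down a major third → Bb, giving Bb7.
EM7: root E down a major third → C, giving CM7.
B6: root B down a major third → G, giving G6.
Dm6: root D down a major third → Bb, giving Bbm6.
F♯6: root F♯ down a major third → D, giving D6.

Amin Bb7 CM7 G6 Bbm6 D6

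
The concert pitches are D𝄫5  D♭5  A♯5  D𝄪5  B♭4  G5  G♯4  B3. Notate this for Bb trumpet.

Ebb5 Eb5 B#5 E##5 C5 A5 A#4 C#4

Written C4 sounds as Bb3 on the Bb trumpet, so concert pitches are written a major second up.
Dbb5 -> Ebb5
Db5 -> Eb5
A#5 -> B#5
D##5 -> E##5
Bb4 -> C5
G5 -> A5
G#4 -> A#4
B3 -> C#4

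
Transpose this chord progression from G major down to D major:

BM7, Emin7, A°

F#M7 Bmin7 E°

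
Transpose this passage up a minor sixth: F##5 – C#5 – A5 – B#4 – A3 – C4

F##5 gives D#6
C#5 gives A5
A5 gives F6
B#4 gives G#5
A3 gives F4
C4 gives Ab4

D#6 A5 F6 G#5 F4 Ab4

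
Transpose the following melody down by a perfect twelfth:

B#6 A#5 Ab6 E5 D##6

B#6 becomes E#5
A#5 becomes D#4
Ab6 becomes Db5
E5 becomes A3
D##6 becomes G##4

E#5 D#4 Db5 A3 G##4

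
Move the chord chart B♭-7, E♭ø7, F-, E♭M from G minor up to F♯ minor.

G minor up to F♯ minor is a major seventh; each chord root moves by that interval while the quality stays the same.
B♭-7: root B♭ up a major seventh → A, giving A-7.
E♭ø7: root E♭ up a major seventh → D, giving Dø7.
F-: root F up a major seventh → E, giving E-.
E♭M: root E♭ up a major seventh → D, giving DM.

A-7 Dø7 E- DM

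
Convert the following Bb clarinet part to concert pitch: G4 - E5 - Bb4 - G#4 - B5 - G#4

F4 D5 Ab4 F#4 A5 F#4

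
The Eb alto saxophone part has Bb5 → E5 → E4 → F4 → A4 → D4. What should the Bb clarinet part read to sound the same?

First find concert pitch: the Eb alto saxophone sounds a major sixth below written, so Bb5 E5 E4 F4 A4 D4 sounds Db5 G4 G3 Ab3 C4 F3.
Then write for Bb clarinet: it sounds a major second below written, so the part must be a major second above concert.
Db5 → Eb5
G4 → A4
G3 → A3
Ab3 → Bb3
C4 → D4
F3 → G3

Eb5 A4 A3 Bb3 D4 G3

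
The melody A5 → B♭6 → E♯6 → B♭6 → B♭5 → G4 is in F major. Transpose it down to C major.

F major to C major down is a perfect fourth, so every note moves down by that interval.
A5 -> E5
Bb6 -> F6
E#6 -> B#5
Bb6 -> F6
Bb5 -> F5
G4 -> D4

E5 F6 B#5 F6 F5 D4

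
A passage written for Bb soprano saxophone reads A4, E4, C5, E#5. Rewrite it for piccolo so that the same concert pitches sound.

G3 D3 Bb3 D#4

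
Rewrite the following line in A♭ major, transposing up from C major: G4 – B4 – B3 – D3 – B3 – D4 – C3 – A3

Eb5 G5 G4 Bb3 G4 Bb4 Ab3 F4

C major to A♭ major up is a minor sixth, so every note moves up by that interval.
G4 becomes Eb5
B4 becomes G5
B3 becomes G4
D3 becomes Bb3
B3 becomes G4
D4 becomes Bb4
C3 becomes Ab3
A3 becomes F4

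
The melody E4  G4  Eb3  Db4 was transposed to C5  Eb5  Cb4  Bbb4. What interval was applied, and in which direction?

up a minor sixth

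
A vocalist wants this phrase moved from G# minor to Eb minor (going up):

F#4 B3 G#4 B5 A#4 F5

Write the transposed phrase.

Db5 Gb4 Eb5 Gb6 F5 Dbb6

From G# up to Eb is a diminished sixth; apply that to each pitch.
F#4 → Db5
B3 → Gb4
G#4 → Eb5
B5 → Gb6
A#4 → F5
F5 → Dbb6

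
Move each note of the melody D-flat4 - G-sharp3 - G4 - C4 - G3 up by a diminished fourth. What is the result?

Db4 up a diminished fourth is Gbb4.
A diminished fourth up from G#3 gives C4.
G4 up a diminished fourth is Cb5.
C4 up a diminished fourth is Fb4.
G3 up a diminished fourth is Cb4.

Gbb4 C4 Cb5 Fb4 Cb4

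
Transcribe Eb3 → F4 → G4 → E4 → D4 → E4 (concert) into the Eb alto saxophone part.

C4 D5 E5 C#5 B4 C#5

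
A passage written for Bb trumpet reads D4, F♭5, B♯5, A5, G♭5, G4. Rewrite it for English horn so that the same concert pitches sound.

G4 Bbb5 E#6 D6 Cb6 C5

First find concert pitch: the Bb trumpet sounds a major second below written, so D4 F♭5 B♯5 A5 G♭5 G4 sounds C4 Ebb5 A#5 G5 Fb5 F4.
Then write for English horn: it sounds a perfect fifth below written, so the part must be a perfect fifth above concert.
C4 → G4
Ebb5 → Bbb5
A#5 → E#6
G5 → D6
Fb5 → Cb6
F4 → C5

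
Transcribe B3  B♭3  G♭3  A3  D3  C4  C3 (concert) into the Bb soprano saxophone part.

C#4 C4 Ab3 B3 E3 D4 D3

Written C4 sounds as Bb3 on the Bb soprano saxophone, so concert pitches are written a major second up.
B3 becomes C#4
Bb3 becomes C4
Gb3 becomes Ab3
A3 becomes B3
D3 becomes E3
C4 becomes D4
C3 becomes D3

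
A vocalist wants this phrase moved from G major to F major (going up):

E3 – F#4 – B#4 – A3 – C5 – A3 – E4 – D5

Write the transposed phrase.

D4 E5 A#5 G4 Bb5 G4 D5 C6

From G up to F is a minor seventh; apply that to each pitch.
E3 gives D4
F#4 gives E5
B#4 gives A#5
A3 gives G4
C5 gives Bb5
A3 gives G4
E4 gives D5
D5 gives C6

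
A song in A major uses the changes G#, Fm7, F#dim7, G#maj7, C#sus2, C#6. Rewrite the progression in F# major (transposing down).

A major down to F# major is a minor third; each chord root moves by that interval while the quality stays the same.
G#: root G# down a minor third → E#, giving E#.
Fm7: root F down a minor third → D, giving Dm7.
F#dim7: root F# down a minor third → D#, giving D#dim7.
G#maj7: root G# down a minor third → E#, giving E#maj7.
C#sus2: root C# down a minor third → A#, giving A#sus2.
C#6: root C# down a minor third → A#, giving A#6.

E# Dm7 D#dim7 E#maj7 A#sus2 A#6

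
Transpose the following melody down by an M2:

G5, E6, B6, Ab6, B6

F5 D6 A6 Gb6 A6

A major second down from G5 gives F5.
A major second down from E6 gives D6.
A major second down from B6 gives A6.
A major second down from Ab6 gives Gb6.
A major second down from B6 gives A6.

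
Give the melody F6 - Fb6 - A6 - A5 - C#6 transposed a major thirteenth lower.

F6: a thirteenth down reaches A, and 21 semitones makes it Ab4.
A major thirteenth down from Fb6 gives Abb4.
A major thirteenth down from A6 gives C5.
A5: a thirteenth down reaches C, and 21 semitones makes it C4.
C#6 down a major thirteenth is E4.

Ab4 Abb4 C5 C4 E4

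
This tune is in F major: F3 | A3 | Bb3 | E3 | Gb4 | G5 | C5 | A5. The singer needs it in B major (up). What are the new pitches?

B3 D#4 E4 A#3 C5 C#6 F#5 D#6

F major to B major up is an augmented fourth, so every note moves up by that interval.
F3 gives B3
A3 gives D#4
Bb3 gives E4
E3 gives A#3
Gb4 gives C5
G5 gives C#6
C5 gives F#5
A5 gives D#6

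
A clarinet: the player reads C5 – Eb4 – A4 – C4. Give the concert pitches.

Written C4 on the A clarinet sounds as A3, a minor third lower; apply that shift to every note.
C5 -> A4
Eb4 -> C4
A4 -> F#4
C4 -> A3

A4 C4 F#4 A3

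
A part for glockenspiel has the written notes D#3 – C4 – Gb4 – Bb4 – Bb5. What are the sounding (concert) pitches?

The glockenspiel sounds a perfect fifteenth above written, so transpose each written note up a perfect fifteenth.
D#3 to D#5
C4 to C6
Gb4 to Gb6
Bb4 to Bb6
Bb5 to Bb7

D#5 C6 Gb6 Bb6 Bb7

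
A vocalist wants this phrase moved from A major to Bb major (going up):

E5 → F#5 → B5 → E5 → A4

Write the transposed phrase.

F5 G5 C6 F5 Bb4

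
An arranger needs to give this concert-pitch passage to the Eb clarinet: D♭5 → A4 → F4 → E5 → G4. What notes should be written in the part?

Bb4 F#4 D4 C#5 E4

Written C4 sounds as Eb4 on the Eb clarinet, so concert pitches are written a minor third down.
Db5 -> Bb4
A4 -> F#4
F4 -> D4
E5 -> C#5
G4 -> E4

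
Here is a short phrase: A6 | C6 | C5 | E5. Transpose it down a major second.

G6 Bb5 Bb4 D5

A6 → G6
C6 → Bb5
C5 → Bb4
E5 → D5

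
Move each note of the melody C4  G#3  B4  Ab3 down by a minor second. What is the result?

B3 F##3 A#4 G3

A minor second down from C4 gives B3.
G#3 down a minor second is F##3.
B4 down a minor second is A#4.
Ab3: a second down reaches G, and 1 semitone makes it G3.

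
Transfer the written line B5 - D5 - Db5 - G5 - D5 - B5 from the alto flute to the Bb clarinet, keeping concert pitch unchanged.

First find concert pitch: the alto flute sounds a perfect fourth below written, so B5 D5 Db5 G5 D5 B5 sounds F#5 A4 Ab4 D5 A4 F#5.
Then write for Bb clarinet: it sounds a major second below written, so the part must be a major second above concert.
F#5 → G#5
A4 → B4
Ab4 → Bb4
D5 → E5
A4 → B4
F#5 → G#5

G#5 B4 Bb4 E5 B4 G#5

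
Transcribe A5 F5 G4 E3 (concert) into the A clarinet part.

C6 Ab5 Bb4 G3

The A clarinet sounds a minor third below written, so the written part must be a minor third above concert — transpose each note up.
A5 → C6
F5 → Ab5
G4 → Bb4
E3 → G3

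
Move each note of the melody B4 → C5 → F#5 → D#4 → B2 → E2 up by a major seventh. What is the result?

A#5 B5 E#6 C##5 A#3 D#3

B4 becomes A#5
C5 becomes B5
F#5 becomes E#6
D#4 becomes C##5
B2 becomes A#3
E2 becomes D#3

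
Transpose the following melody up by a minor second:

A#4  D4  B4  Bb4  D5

A#4 becomes B4
D4 becomes Eb4
B4 becomes C5
Bb4 becomes Cb5
D5 becomes Eb5

B4 Eb4 C5 Cb5 Eb5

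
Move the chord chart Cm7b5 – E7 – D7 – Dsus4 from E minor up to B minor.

Gm7b5 B7 A7 Asus4

E minor up to B minor is a perfect fifth; each chord root moves by that interval while the quality stays the same.
Cm7b5: root C up a perfect fifth → G, giving Gm7b5.
E7: root E up a perfect fifth → B, giving B7.
D7: root D up a perfect fifth → A, giving A7.
Dsus4: root D up a perfect fifth → A, giving Asus4.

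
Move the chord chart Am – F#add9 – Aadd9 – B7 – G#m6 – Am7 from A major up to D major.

A major up to D major is a perfect fourth; each chord root moves by that interval while the quality stays the same.
Am: root A up a perfect fourth → D, giving Dm.
F#add9: root F# up a perfect fourth → B, giving Badd9.
Aadd9: root A up a perfect fourth → D, giving Dadd9.
B7: root B up a perfect fourth → E, giving E7.
G#m6: root G# up a perfect fourth → C#, giving C#m6.
Am7: root A up a perfect fourth → D, giving Dm7.

Dm Badd9 Dadd9 E7 C#m6 Dm7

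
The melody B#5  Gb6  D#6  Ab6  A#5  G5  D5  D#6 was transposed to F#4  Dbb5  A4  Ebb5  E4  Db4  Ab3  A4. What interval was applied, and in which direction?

Take the first pair: B#5 → F#4. B to F spans 11 letter names, so the interval is some kind of eleventh.
F#4 to B#5 is 18 semitones, which makes it an augmented eleventh; the second version is lower, so the direction is down.
Checking another pair — D#6 → A4 — gives the same interval.

down an augmented eleventh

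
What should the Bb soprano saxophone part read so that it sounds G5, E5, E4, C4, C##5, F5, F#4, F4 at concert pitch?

A5 F#5 F#4 D4 D##5 G5 G#4 G4

Written C4 sounds as Bb3 on the Bb soprano saxophone, so concert pitches are written a major second up.
G5 to A5
E5 to F#5
E4 to F#4
C4 to D4
C##5 to D##5
F5 to G5
F#4 to G#4
F4 to G4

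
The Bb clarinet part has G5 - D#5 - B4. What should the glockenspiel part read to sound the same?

F3 C#3 A2

First find concert pitch: the Bb clarinet sounds a major second below written, so G5 D#5 B4 sounds F5 C#5 A4.
Then write for glockenspiel: it sounds a perfect fifteenth above written, so the part must be a perfect fifteenth below concert.
F5 → F3
C#5 → C#3
A4 → A2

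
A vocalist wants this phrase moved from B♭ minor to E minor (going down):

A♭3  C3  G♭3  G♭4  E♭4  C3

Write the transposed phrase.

D3 F#2 C3 C4 A3 F#2

B♭ minor to E minor down is a diminished fifth, so every note moves down by that interval.
Ab3 becomes D3
C3 becomes F#2
Gb3 becomes C3
Gb4 becomes C4
Eb4 becomes A3
C3 becomes F#2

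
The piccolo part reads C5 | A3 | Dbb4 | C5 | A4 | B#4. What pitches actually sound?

Written C4 on the piccolo sounds as C5, a perfect octave higher; apply that shift to every note.
C5 gives C6
A3 gives A4
Dbb4 gives Dbb5
C5 gives C6
A4 gives A5
B#4 gives B#5

C6 A4 Dbb5 C6 A5 B#5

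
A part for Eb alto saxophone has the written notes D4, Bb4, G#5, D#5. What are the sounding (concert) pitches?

The Eb alto saxophone sounds a major sixth below written, so transpose each written note down a major sixth.
D4 becomes F3
Bb4 becomes Db4
G#5 becomes B4
D#5 becomes F#4

F3 Db4 B4 F#4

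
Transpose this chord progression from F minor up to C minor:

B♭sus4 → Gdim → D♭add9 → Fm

Fsus4 Ddim Abadd9 Cm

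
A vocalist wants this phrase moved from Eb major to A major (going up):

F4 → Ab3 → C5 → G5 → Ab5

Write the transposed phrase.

B4 D4 F#5 C#6 D6

Eb major to A major up is an augmented fourth, so every note moves up by that interval.
F4 to B4
Ab3 to D4
C5 to F#5
G5 to C#6
Ab5 to D6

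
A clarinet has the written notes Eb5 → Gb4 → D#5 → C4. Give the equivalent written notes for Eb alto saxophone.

First find concert pitch: the A clarinet sounds a minor third below written, so Eb5 Gb4 D#5 C4 sounds C5 Eb4 B#4 A3.
Then write for Eb alto saxophone: it sounds a major sixth below written, so the part must be a major sixth above concert.
C5 → A5
Eb4 → C5
B#4 → G##5
A3 → F#4

A5 C5 G##5 F#4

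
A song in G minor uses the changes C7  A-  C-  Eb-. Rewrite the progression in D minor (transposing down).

G7 E- G- Bb-

G minor down to D minor is a perfect fourth; each chord root moves by that interval while the quality stays the same.
C7: root C down a perfect fourth → G, giving G7.
A-: root A down a perfect fourth → E, giving E-.
C-: root C down a perfect fourth → G, giving G-.
Eb-: root Eb down a perfect fourth → Bb, giving Bb-.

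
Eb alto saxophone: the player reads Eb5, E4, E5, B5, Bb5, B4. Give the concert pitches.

Gb4 G3 G4 D5 Db5 D4

Written C4 on the Eb alto saxophone sounds as Eb3, a major sixth lower; apply that shift to every note.
Eb5 becomes Gb4
E4 becomes G3
E5 becomes G4
B5 becomes D5
Bb5 becomes Db5
B4 becomes D4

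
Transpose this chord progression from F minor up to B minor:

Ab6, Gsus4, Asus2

D6 C#sus4 D#sus2

F minor up to B minor is an augmented fourth; each chord root moves by that interval while the quality stays the same.
Ab6: root Ab up an augmented fourth → D, giving D6.
Gsus4: root G up an augmented fourth → C#, giving C#sus4.
Asus2: root A up an augmented fourth → D#, giving D#sus2.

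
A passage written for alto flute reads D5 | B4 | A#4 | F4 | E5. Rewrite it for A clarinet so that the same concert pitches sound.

First find concert pitch: the alto flute sounds a perfect fourth below written, so D5 B4 A#4 F4 E5 sounds A4 F#4 E#4 C4 B4.
Then write for A clarinet: it sounds a minor third below written, so the part must be a minor third above concert.
A4 → C5
F#4 → A4
E#4 → G#4
C4 → Eb4
B4 → D5

C5 A4 G#4 Eb4 D5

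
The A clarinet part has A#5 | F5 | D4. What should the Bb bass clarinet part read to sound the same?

G##6 E6 C#5

First find concert pitch: the A clarinet sounds a minor third below written, so A#5 F5 D4 sounds F##5 D5 B3.
Then write for Bb bass clarinet: it sounds a major ninth below written, so the part must be a major ninth above concert.
F##5 → G##6
D5 → E6
B3 → C#5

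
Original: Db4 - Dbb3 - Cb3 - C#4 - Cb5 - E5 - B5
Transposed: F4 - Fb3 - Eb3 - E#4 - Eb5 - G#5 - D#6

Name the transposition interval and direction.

From Db4 to F4 is 3 letter names — a third of some quality.
Db4 to F4 is 4 semitones, which makes it a major third; the second version is higher, so the direction is up.
Checking another pair — B5 → D#6 — gives the same interval.

up a major third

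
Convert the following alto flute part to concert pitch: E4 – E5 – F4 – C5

The alto flute sounds a perfect fourth below written, so transpose each written note down a perfect fourth.
E4 -> B3
E5 -> B4
F4 -> C4
C5 -> G4

B3 B4 C4 G4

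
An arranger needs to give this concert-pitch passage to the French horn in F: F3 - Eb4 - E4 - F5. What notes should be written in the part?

Written C4 sounds as F3 on the French horn in F, so concert pitches are written a perfect fifth up.
F3 → C4
Eb4 → Bb4
E4 → B4
F5 → C6

C4 Bb4 B4 C6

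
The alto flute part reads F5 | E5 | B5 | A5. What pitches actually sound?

C5 B4 F#5 E5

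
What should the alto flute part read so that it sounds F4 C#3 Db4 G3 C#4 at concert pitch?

Bb4 F#3 Gb4 C4 F#4

Written C4 sounds as G3 on the alto flute, so concert pitches are written a perfect fourth up.
F4 to Bb4
C#3 to F#3
Db4 to Gb4
G3 to C4
C#4 to F#4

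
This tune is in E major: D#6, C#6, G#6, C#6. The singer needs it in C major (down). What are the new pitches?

B5 A5 E6 A5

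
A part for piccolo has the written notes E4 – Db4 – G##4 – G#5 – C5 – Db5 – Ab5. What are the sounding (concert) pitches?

E5 Db5 G##5 G#6 C6 Db6 Ab6

Written C4 on the piccolo sounds as C5, a perfect octave higher; apply that shift to every note.
E4 → E5
Db4 → Db5
G##4 → G##5
G#5 → G#6
C5 → C6
Db5 → Db6
Ab5 → Ab6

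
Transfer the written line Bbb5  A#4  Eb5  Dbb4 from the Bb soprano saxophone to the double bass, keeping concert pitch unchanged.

Abb6 G#5 Db6 Cbb5

First find concert pitch: the Bb soprano saxophone sounds a major second below written, so Bbb5 A#4 Eb5 Dbb4 sounds Abb5 G#4 Db5 Cbb4.
Then write for double bass: it sounds a perfect octave below written, so the part must be a perfect octave above concert.
Abb5 → Abb6
G#4 → G#5
Db5 → Db6
Cbb4 → Cbb5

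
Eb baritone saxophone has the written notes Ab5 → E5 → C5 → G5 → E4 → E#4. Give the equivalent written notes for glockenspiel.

Cb2 G1 Eb1 Bb1 G0 G#0

First find concert pitch: the Eb baritone saxophone sounds a major thirteenth below written, so Ab5 E5 C5 G5 E4 E#4 sounds Cb4 G3 Eb3 Bb3 G2 G#2.
Then write for glockenspiel: it sounds a perfect fifteenth above written, so the part must be a perfect fifteenth below concert.
Cb4 → Cb2
G3 → G1
Eb3 → Eb1
Bb3 → Bb1
G2 → G0
G#2 → G#0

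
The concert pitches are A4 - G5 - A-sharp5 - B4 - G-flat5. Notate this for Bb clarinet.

B4 A5 B#5 C#5 Ab5

The Bb clarinet sounds a major second below written, so the written part must be a major second above concert — transpose each note up.
A4 gives B4
G5 gives A5
A#5 gives B#5
B4 gives C#5
Gb5 gives Ab5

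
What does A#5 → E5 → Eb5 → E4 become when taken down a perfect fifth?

A#5 -> D#5
E5 -> A4
Eb5 -> Ab4
E4 -> A3

D#5 A4 Ab4 A3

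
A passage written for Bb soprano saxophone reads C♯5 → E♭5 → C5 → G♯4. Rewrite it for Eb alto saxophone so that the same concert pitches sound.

G#5 Bb5 G5 D#5

First find concert pitch: the Bb soprano saxophone sounds a major second below written, so C♯5 E♭5 C5 G♯4 sounds B4 Db5 Bb4 F#4.
Then write for Eb alto saxophone: it sounds a major sixth below written, so the part must be a major sixth above concert.
B4 → G#5
Db5 → Bb5
Bb4 → G5
F#4 → D#5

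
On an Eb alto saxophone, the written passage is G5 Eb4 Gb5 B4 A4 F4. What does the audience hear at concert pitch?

Bb4 Gb3 Bbb4 D4 C4 Ab3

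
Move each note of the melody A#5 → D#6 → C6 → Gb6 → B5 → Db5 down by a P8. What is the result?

A#4 D#5 C5 Gb5 B4 Db4

A perfect octave down from A#5 gives A#4.
A perfect octave down from D#6 gives D#5.
A perfect octave down from C6 gives C5.
Gb6 down a perfect octave is Gb5.
A perfect octave down from B5 gives B4.
A perfect octave down from Db5 gives Db4.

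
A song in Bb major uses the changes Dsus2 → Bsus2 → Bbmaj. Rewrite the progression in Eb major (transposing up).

Bb major up to Eb major is a perfect fourth; each chord root moves by that interval while the quality stays the same.
Dsus2: root D up a perfect fourth → G, giving Gsus2.
Bsus2: root B up a perfect fourth → E, giving Esus2.
Bbmaj: root Bb up a perfect fourth → Eb, giving Ebmaj.

Gsus2 Esus2 Ebmaj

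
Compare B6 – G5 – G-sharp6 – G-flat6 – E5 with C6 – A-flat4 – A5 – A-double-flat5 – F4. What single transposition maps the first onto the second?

From B6 to C6 is 7 letter names — a seventh of some quality.
C6 to B6 is 11 semitones, which makes it a major seventh; the second version is lower, so the direction is down.
Checking another pair — E5 → F4 — gives the same interval.

down a major seventh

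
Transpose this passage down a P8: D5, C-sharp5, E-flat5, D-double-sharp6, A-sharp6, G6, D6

D4 C#4 Eb4 D##5 A#5 G5 D5

D5 becomes D4
C#5 becomes C#4
Eb5 becomes Eb4
D##6 becomes D##5
A#6 becomes A#5
G6 becomes G5
D6 becomes D5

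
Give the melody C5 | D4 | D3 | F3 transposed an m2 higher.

Db5 Eb4 Eb3 Gb3

C5: a second up reaches D, and 1 semitone makes it Db5.
A minor second up from D4 gives Eb4.
A minor second up from D3 gives Eb3.
F3 up a minor second is Gb3.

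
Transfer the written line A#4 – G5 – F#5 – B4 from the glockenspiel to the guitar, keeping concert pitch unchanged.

First find concert pitch: the glockenspiel sounds a perfect fifteenth above written, so A#4 G5 F#5 B4 sounds A#6 G7 F#7 B6.
Then write for guitar: it sounds a perfect octave below written, so the part must be a perfect octave above concert.
A#6 → A#7
G7 → G8
F#7 → F#8
B6 → B7

A#7 G8 F#8 B7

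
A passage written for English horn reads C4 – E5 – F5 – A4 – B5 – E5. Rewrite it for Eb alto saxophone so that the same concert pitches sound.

First find concert pitch: the English horn sounds a perfect fifth below written, so C4 E5 F5 A4 B5 E5 sounds F3 A4 Bb4 D4 E5 A4.
Then write for Eb alto saxophone: it sounds a major sixth below written, so the part must be a major sixth above concert.
F3 → D4
A4 → F#5
Bb4 → G5
D4 → B4
E5 → C#6
A4 → F#5

D4 F#5 G5 B4 C#6 F#5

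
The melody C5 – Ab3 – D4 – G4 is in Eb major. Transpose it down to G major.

From Eb down to G is a minor sixth; apply that to each pitch.
C5 gives E4
Ab3 gives C3
D4 gives F#3
G4 gives B3

E4 C3 F#3 B3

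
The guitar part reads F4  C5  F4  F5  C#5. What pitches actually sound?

Written C4 on the guitar sounds as C3, a perfect octave lower; apply that shift to every note.
F4 → F3
C5 → C4
F4 → F3
F5 → F4
C#5 → C#4

F3 C4 F3 F4 C#4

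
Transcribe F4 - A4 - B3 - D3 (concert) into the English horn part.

C5 E5 F#4 A3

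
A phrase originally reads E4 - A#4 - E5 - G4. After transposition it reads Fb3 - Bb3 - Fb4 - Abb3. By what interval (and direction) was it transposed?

From E4 to Fb3 is 7 letter names — a seventh of some quality.
Fb3 to E4 is 12 semitones, which makes it an augmented seventh; the second version is lower, so the direction is down.
Checking another pair — G4 → Abb3 — gives the same interval.

down an augmented seventh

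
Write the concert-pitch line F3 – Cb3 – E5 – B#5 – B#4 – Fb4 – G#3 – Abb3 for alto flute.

Bb3 Fb3 A5 E#6 E#5 Bbb4 C#4 Dbb4

Written C4 sounds as G3 on the alto flute, so concert pitches are written a perfect fourth up.
F3 becomes Bb3
Cb3 becomes Fb3
E5 becomes A5
B#5 becomes E#6
B#4 becomes E#5
Fb4 becomes Bbb4
G#3 becomes C#4
Abb3 becomes Dbb4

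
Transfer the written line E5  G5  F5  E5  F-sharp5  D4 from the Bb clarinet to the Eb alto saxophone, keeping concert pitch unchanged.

B5 D6 C6 B5 C#6 A4

First find concert pitch: the Bb clarinet sounds a major second below written, so E5 G5 F5 E5 F-sharp5 D4 sounds D5 F5 Eb5 D5 E5 C4.
Then write for Eb alto saxophone: it sounds a major sixth below written, so the part must be a major sixth above concert.
D5 → B5
F5 → D6
Eb5 → C6
D5 → B5
E5 → C#6
C4 → A4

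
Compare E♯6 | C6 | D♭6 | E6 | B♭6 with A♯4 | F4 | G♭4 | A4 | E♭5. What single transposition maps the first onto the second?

down a perfect twelfth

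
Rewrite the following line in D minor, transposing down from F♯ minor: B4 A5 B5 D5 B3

F♯ minor to D minor down is a major third, so every note moves down by that interval.
B4 → G4
A5 → F5
B5 → G5
D5 → Bb4
B3 → G3

G4 F5 G5 Bb4 G3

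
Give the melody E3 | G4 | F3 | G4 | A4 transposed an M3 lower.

C3 Eb4 Db3 Eb4 F4

E3 down a major third is C3.
A major third down from G4 gives Eb4.
F3: a third down reaches D, and 4 semitones makes it Db3.
A major third down from G4 gives Eb4.
A4: a third down reaches F, and 4 semitones makes it F4.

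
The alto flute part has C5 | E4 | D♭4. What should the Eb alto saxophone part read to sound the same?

E5 G#4 F4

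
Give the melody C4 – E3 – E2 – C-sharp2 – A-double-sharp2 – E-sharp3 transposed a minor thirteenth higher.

Ab5 C5 C4 A3 F##4 C#5

C4 up a minor thirteenth is Ab5.
A minor thirteenth up from E3 gives C5.
A minor thirteenth up from E2 gives C4.
A minor thirteenth up from C#2 gives A3.
A##2 up a minor thirteenth is F##4.
E#3: a thirteenth up reaches C, and 20 semitones makes it C#5.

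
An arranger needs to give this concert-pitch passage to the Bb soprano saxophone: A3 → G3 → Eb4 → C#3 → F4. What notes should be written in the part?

Written C4 sounds as Bb3 on the Bb soprano saxophone, so concert pitches are written a major second up.
A3 to B3
G3 to A3
Eb4 to F4
C#3 to D#3
F4 to G4

B3 A3 F4 D#3 G4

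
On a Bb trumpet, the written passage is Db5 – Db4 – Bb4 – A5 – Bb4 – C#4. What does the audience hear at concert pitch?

Cb5 Cb4 Ab4 G5 Ab4 B3

Written C4 on the Bb trumpet sounds as Bb3, a major second lower; apply that shift to every note.
Db5 -> Cb5
Db4 -> Cb4
Bb4 -> Ab4
A5 -> G5
Bb4 -> Ab4
C#4 -> B3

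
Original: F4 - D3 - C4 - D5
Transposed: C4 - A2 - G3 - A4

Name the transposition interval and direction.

down a perfect fourth

Take the first pair: F4 → C4. F to C spans 4 letter names, so the interval is some kind of fourth.
C4 to F4 is 5 semitones, which makes it a perfect fourth; the second version is lower, so the direction is down.
Checking another pair — D5 → A4 — gives the same interval.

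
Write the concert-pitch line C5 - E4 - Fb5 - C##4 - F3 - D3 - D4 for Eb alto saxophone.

The Eb alto saxophone sounds a major sixth below written, so the written part must be a major sixth above concert — transpose each note up.
C5 gives A5
E4 gives C#5
Fb5 gives Db6
C##4 gives A##4
F3 gives D4
D3 gives B3
D4 gives B4

A5 C#5 Db6 A##4 D4 B3 B4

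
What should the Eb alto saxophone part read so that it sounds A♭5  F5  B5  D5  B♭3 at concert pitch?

F6 D6 G#6 B5 G4

Written C4 sounds as Eb3 on the Eb alto saxophone, so concert pitches are written a major sixth up.
Ab5 becomes F6
F5 becomes D6
B5 becomes G#6
D5 becomes B5
Bb3 becomes G4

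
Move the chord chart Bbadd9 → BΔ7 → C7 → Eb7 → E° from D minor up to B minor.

D minor up to B minor is a major sixth; each chord root moves by that interval while the quality stays the same.
Bbadd9: root Bb up a major sixth → G, giving Gadd9.
BΔ7: root B up a major sixth → G#, giving G#Δ7.
C7: root C up a major sixth → A, giving A7.
Eb7: root Eb up a major sixth → C, giving C7.
E°: root E up a major sixth → C#, giving C#°.

Gadd9 G#Δ7 A7 C7 C#°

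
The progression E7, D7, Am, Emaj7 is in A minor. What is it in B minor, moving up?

F#7 E7 Bm F#maj7

A minor up to B minor is a major second; each chord root moves by that interval while the quality stays the same.
E7: root E up a major second → F#, giving F#7.
D7: root D up a major second → E, giving E7.
Am: root A up a major second → B, giving Bm.
Emaj7: root E up a major second → F#, giving F#maj7.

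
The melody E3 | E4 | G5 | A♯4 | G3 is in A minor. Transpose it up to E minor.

A minor to E minor up is a perfect fifth, so every note moves up by that interval.
E3 to B3
E4 to B4
G5 to D6
A#4 to E#5
G3 to D4

B3 B4 D6 E#5 D4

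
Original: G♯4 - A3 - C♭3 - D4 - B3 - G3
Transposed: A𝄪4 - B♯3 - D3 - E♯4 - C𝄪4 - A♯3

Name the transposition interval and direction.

Take the first pair: G#4 → A##4. G to A spans 2 letter names, so the interval is some kind of second.
G#4 to A##4 is 3 semitones, which makes it an augmented second; the second version is higher, so the direction is up.
Checking another pair — G3 → A#3 — gives the same interval.

up an augmented second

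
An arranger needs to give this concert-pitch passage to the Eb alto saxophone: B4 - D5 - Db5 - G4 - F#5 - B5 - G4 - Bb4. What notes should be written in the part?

Written C4 sounds as Eb3 on the Eb alto saxophone, so concert pitches are written a major sixth up.
B4 to G#5
D5 to B5
Db5 to Bb5
G4 to E5
F#5 to D#6
B5 to G#6
G4 to E5
Bb4 to G5

G#5 B5 Bb5 E5 D#6 G#6 E5 G5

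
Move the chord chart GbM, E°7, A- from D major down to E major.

D major down to E major is a minor seventh; each chord root moves by that interval while the quality stays the same.
GbM: root Gb down a minor seventh → Ab, giving AbM.
E°7: root E down a minor seventh → F#, giving F#°7.
A-: root A down a minor seventh → B, giving B-.

AbM F#°7 B-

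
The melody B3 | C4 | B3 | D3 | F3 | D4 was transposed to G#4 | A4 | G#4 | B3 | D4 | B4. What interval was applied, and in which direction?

up a major sixth

From B3 to G#4 is 6 letter names — a sixth of some quality.
B3 to G#4 is 9 semitones, which makes it a major sixth; the second version is higher, so the direction is up.
Checking another pair — D4 → B4 — gives the same interval.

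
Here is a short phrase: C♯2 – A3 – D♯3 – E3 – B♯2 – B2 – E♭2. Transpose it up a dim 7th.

C#2: a seventh up reaches B, and 9 semitones makes it Bb2.
A3: a seventh up reaches G, and 9 semitones makes it Gb4.
D#3: a seventh up reaches C, and 9 semitones makes it C4.
E3: a seventh up reaches D, and 9 semitones makes it Db4.
B#2 up a diminished seventh is A3.
B2: a seventh up reaches A, and 9 semitones makes it Ab3.
Eb2 up a diminished seventh is Dbb3.

Bb2 Gb4 C4 Db4 A3 Ab3 Dbb3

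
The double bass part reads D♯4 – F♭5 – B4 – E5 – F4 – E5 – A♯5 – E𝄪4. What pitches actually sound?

D#3 Fb4 B3 E4 F3 E4 A#4 E##3

Written C4 on the double bass sounds as C3, a perfect octave lower; apply that shift to every note.
D#4 becomes D#3
Fb5 becomes Fb4
B4 becomes B3
E5 becomes E4
F4 becomes F3
E5 becomes E4
A#5 becomes A#4
E##4 becomes E##3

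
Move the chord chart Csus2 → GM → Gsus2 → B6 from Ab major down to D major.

F#sus2 C#M C#sus2 E#6

Ab major down to D major is a diminished fifth; each chord root moves by that interval while the quality stays the same.
Csus2: root C down a diminished fifth → F#, giving F#sus2.
GM: root G down a diminished fifth → C#, giving C#M.
Gsus2: root G down a diminished fifth → C#, giving C#sus2.
B6: root B down a diminished fifth → E#, giving E#6.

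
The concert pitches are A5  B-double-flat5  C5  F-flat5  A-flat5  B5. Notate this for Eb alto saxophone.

Written C4 sounds as Eb3 on the Eb alto saxophone, so concert pitches are written a major sixth up.
A5 → F#6
Bbb5 → Gb6
C5 → A5
Fb5 → Db6
Ab5 → F6
B5 → G#6

F#6 Gb6 A5 Db6 F6 G#6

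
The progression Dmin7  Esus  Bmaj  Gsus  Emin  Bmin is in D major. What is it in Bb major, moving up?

D major up to Bb major is a minor sixth; each chord root moves by that interval while the quality stays the same.
Dmin7: root D up a minor sixth → Bb, giving Bbmin7.
Esus: root E up a minor sixth → C, giving Csus.
Bmaj: root B up a minor sixth → G, giving Gmaj.
Gsus: root G up a minor sixth → Eb, giving Ebsus.
Emin: root E up a minor sixth → C, giving Cmin.
Bmin: root B up a minor sixth → G, giving Gmin.

Bbmin7 Csus Gmaj Ebsus Cmin Gmin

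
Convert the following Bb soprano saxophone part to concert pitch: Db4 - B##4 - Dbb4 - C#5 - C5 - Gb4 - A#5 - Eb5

Cb4 A##4 Cbb4 B4 Bb4 Fb4 G#5 Db5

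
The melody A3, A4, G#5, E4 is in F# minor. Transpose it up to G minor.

F# minor to G minor up is a minor second, so every note moves up by that interval.
A3 → Bb3
A4 → Bb4
G#5 → A5
E4 → F4

Bb3 Bb4 A5 F4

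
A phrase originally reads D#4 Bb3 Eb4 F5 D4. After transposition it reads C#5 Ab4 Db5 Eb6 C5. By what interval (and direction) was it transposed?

From D#4 to C#5 is 7 letter names — a seventh of some quality.
D#4 to C#5 is 10 semitones, which makes it a minor seventh; the second version is higher, so the direction is up.
Checking another pair — D4 → C5 — gives the same interval.

up a minor seventh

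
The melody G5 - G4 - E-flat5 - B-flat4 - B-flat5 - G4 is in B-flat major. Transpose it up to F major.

D6 D5 Bb5 F5 F6 D5

B-flat major to F major up is a perfect fifth, so every note moves up by that interval.
G5 → D6
G4 → D5
Eb5 → Bb5
Bb4 → F5
Bb5 → F6
G4 → D5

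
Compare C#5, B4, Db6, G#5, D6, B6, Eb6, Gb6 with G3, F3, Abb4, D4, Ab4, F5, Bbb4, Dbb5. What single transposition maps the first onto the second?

Take the first pair: C#5 → G3. C to G spans 11 letter names, so the interval is some kind of eleventh.
G3 to C#5 is 18 semitones, which makes it an augmented eleventh; the second version is lower, so the direction is down.
Checking another pair — Gb6 → Dbb5 — gives the same interval.

down an augmented eleventh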